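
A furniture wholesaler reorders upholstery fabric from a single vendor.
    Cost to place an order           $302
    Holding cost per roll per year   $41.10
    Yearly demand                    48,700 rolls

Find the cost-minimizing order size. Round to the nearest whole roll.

Optimal lot size Q* = (2 × 48,700 × $302 / $41.1)^½ ≈ 845.98

846 rolls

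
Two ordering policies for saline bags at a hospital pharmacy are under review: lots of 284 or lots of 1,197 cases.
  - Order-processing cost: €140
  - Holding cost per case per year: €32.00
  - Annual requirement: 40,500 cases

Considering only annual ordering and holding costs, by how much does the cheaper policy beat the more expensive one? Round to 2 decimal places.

For each Q, cost = (D/Q)·S + (Q/2)·H.
TC(284) = (40,500/284)×140 + (284/2)×32 = €24,508.79
TC(1,197) = (40,500/1,197)×140 + (1,197/2)×32 = €23,888.84
Cheaper: Q = 1,197.  Difference = €619.95

€619.95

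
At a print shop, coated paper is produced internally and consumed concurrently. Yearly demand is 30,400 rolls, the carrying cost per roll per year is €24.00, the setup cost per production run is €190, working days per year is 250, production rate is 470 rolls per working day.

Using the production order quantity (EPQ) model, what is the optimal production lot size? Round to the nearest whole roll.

806 rolls

Daily demand d = 30,400/250 = 121.600; p = 470; 1 − d/p = 0.74128
EPQ = √(2DS / (H(1 − d/p)))
    = √(2 × 30,400 × 190 / (24 × 0.74128)) ≈ 805.81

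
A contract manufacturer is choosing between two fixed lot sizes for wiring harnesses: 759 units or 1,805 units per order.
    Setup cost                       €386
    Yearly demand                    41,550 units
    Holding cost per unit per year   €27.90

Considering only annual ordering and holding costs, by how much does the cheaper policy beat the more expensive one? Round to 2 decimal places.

Annual cost at Q: ordering D·S/Q plus holding Q·H/2.
TC(759) = (41,550/759)×386 + (759/2)×27.9 = €31,718.88
TC(1,805) = (41,550/1,805)×386 + (1,805/2)×27.9 = €34,065.23
Lots of 759 are cheaper by €2,346.35.

€2,346.35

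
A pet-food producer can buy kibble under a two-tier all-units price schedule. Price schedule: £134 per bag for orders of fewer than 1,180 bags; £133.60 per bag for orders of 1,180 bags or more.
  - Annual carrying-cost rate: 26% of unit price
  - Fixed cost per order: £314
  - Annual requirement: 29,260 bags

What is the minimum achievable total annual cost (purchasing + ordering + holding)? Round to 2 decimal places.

H₁ = 26%×£134 = £34.8400;  H₂ = 26%×£133.60 = £34.7360
EOQ₁ = √(2×29,260×314/34.8400) = 726.24  (< 1,180, feasible at tier 1)
EOQ₂ = √(2×29,260×314/34.7360) = 727.32  (< 1,180 → use Q = 1,180 at tier-2 price)
TC(tier 1 (EOQ₁), Q≈726.2) = £3,946,142.07
TC(tier 2, Q≈1,180.0) = £3,937,416.38
Minimum at tier 2: £3,937,416.38

£3,937,416.38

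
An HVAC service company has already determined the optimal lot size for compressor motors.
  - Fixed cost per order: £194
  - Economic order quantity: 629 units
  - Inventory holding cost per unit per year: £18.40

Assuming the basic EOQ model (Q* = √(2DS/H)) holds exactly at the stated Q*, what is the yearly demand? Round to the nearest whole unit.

18,762 units per year

Since Q* = (2DS/H)^½, squaring gives Q*²·H = 2DS.
D = Q²H / (2S) = 629² × 18.4 / (2 × 194) = 18,762.36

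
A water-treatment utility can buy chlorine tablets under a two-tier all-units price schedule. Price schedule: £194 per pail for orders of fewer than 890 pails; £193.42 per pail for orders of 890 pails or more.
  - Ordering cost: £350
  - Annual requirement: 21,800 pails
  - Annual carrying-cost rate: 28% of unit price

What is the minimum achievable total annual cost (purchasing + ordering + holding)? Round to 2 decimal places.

H₁ = 28%×£194 = £54.3200;  H₂ = 28%×£193.42 = £54.1576
EOQ₁ = √(2×21,800×350/54.3200) = 530.03  (< 890, feasible at tier 1)
EOQ₂ = √(2×21,800×350/54.1576) = 530.82  (< 890 → use Q = 890 at tier-2 price)
TC(tier 1 (EOQ₁), Q≈530.0) = £4,257,991.03
TC(tier 2, Q≈890.0) = £4,249,229.17
Minimum at tier 2: £4,249,229.17

£4,249,229.17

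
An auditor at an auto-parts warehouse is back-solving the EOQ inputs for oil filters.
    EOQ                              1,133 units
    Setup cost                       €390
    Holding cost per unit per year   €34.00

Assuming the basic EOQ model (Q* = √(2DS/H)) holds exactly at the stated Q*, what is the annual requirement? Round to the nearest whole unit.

EOQ relation: Q² = 2DS/H, so rearrange for the unknown.
D = Q²H / (2S) = 1,133² × 34 / (2 × 390) = 55,955.67

55,956 units per year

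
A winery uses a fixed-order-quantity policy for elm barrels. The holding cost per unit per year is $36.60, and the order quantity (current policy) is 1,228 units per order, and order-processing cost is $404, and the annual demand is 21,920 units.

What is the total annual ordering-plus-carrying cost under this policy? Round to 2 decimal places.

$29,683.87

Ordering: D/Q × S = 21,920/1,228 × $404 = $7,211.47
Holding:  Q/2 × H = 1,228/2 × $36.6 = $22,472.40
Total = $7,211.47 + $22,472.40 = $29,683.87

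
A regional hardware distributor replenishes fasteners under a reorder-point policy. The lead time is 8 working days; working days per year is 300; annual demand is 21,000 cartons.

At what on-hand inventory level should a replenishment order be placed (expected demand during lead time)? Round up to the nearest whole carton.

560 cartons

Daily demand d = 21,000 / 300 = 70.000 cartons/day
Demand during lead time = 70.000 × 8 = 560.00
Reorder point = 560.00 → round up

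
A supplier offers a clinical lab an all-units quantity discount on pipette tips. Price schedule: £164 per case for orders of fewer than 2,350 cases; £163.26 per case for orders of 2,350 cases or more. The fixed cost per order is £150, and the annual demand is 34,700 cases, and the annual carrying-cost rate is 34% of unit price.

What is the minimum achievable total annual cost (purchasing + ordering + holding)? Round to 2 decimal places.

H₁ = 34%×£164 = £55.7600;  H₂ = 34%×£163.26 = £55.5084
EOQ₁ = √(2×34,700×150/55.7600) = 432.08  (< 2,350, feasible at tier 1)
EOQ₂ = √(2×34,700×150/55.5084) = 433.06  (< 2,350 → use Q = 2,350 at tier-2 price)
TC(tier 1 (EOQ₁), Q≈432.1) = £5,714,892.77
TC(tier 2, Q≈2,350.0) = £5,732,559.26
Minimum at tier 1 (EOQ₁): £5,714,892.77

£5,714,892.77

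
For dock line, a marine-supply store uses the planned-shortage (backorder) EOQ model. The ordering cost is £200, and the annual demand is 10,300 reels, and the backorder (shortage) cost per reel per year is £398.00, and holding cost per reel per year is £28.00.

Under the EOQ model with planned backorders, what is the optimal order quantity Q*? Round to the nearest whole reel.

397 reels

Q* = √(2DS/H) · √((H + b)/b)
   = √(2 × 10,300 × 200 / 28) · √((28 + 398) / 398)
   = 383.592 × 1.0346 ≈ 396.86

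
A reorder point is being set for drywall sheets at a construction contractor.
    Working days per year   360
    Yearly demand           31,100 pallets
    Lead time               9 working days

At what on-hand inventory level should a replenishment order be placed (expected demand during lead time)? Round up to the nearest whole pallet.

778 pallets

Daily demand d = 31,100 / 360 = 86.389 pallets/day
Demand during lead time = 86.389 × 9 = 777.50
Reorder point = 777.50 → round up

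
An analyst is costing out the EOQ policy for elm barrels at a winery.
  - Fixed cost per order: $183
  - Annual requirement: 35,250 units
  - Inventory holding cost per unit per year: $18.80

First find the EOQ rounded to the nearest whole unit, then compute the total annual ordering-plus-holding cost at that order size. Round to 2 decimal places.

$15,573.96

2DS/H = 2·35,250·183/18.8 = 686,250.00
EOQ = √686,250.00 ≈ 828.40 → Q = 828 units
Orders/yr = 35,250/828 = 42.572; ordering cost = 42.572 × $183 = $7,790.76
Average inventory = 828/2 = 414; holding cost = 414 × $18.8 = $7,783.20
Total = $7,790.76 + $7,783.20 = $15,573.96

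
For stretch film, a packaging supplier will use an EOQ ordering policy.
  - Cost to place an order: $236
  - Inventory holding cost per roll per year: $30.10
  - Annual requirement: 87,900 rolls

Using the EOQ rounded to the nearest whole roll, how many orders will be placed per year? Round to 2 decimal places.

74.87 orders per year

2DS/H = 2·87,900·236/30.1 = 1,378,365.45
EOQ = √1,378,365.45 ≈ 1,174.04 → Q = 1,174
N = D/Q = 87,900/1,174 ≈ 74.872 orders/yr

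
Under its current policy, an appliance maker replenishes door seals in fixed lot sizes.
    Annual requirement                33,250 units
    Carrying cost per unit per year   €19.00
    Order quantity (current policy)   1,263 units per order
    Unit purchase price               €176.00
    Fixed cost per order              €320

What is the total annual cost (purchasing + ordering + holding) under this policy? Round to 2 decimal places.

€5,872,422.89

Annual ordering cost = (D/Q)·S = (33,250/1,263) × 320 = €8,424.39
Annual holding cost  = (Q/2)·H = (1,263/2) × 19 = €11,998.50
Purchase cost = D·C = 33,250 × 176 = €5,852,000.00
Total = €8,424.39 + €11,998.50 + €5,852,000.00 = €5,872,422.89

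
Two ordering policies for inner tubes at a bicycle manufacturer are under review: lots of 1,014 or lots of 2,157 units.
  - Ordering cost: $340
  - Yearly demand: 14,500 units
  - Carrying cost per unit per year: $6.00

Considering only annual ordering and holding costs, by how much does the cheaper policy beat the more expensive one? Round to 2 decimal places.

$852.65

Annual cost at Q: ordering D·S/Q plus holding Q·H/2.
TC(1,014) = (14,500/1,014)×340 + (1,014/2)×6 = $7,903.93
TC(2,157) = (14,500/2,157)×340 + (2,157/2)×6 = $8,756.58
|ΔTC| = |$7,903.93 − $8,756.58| = $852.65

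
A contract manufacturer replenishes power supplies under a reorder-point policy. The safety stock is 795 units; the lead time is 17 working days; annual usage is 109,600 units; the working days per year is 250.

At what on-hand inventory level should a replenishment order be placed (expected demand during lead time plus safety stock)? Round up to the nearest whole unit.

Daily demand d = 109,600 / 250 = 438.400 units/day
Demand during lead time = 438.400 × 17 = 7,452.80
Reorder point = 7,452.80 + 795 = 8,247.80 → round up

8,248 units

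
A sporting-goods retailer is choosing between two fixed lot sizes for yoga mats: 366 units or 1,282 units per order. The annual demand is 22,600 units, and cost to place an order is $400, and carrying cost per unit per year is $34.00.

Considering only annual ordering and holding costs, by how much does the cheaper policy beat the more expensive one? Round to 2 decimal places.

TC(Q) = (D/Q)S + (Q/2)H
TC(366) = (22,600/366)×400 + (366/2)×34 = $30,921.45
TC(1,282) = (22,600/1,282)×400 + (1,282/2)×34 = $28,845.48
|ΔTC| = |$30,921.45 − $28,845.48| = $2,075.97

$2,075.97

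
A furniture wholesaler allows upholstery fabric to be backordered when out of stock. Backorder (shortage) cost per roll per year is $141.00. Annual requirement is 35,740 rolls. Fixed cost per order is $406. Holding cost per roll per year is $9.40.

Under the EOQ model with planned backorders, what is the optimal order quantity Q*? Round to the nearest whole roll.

Q* = √(2DS/H) · √((H + b)/b)
   = √(2 × 35,740 × 406 / 9.4) · √((9.4 + 141) / 141)
   = 1,757.079 × 1.0328 ≈ 1,814.70

1,815 rolls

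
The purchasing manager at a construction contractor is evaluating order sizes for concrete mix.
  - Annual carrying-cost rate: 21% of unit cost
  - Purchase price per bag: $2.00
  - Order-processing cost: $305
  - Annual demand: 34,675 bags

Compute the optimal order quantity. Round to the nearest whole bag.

Holding cost per bag per year: H = 21% × $2 = $0.4200
EOQ = √(2DS/H) = √(2 × 34,675 × 305 / 0.42)
    = √(50,361,309.52) ≈ 7,096.57

7,097 bags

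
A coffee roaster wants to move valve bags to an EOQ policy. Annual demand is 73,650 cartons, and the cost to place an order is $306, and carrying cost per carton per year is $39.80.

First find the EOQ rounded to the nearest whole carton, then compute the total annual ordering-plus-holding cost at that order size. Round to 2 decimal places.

2DS/H = 2·73,650·306/39.8 = 1,132,507.54
EOQ = √1,132,507.54 ≈ 1,064.19 → Q = 1,064 cartons
Orders/yr = 73,650/1,064 = 69.220; ordering cost = 69.220 × $306 = $21,181.30
Average inventory = 1,064/2 = 532; holding cost = 532 × $39.8 = $21,173.60
Total = $21,181.30 + $21,173.60 = $42,354.90

$42,354.90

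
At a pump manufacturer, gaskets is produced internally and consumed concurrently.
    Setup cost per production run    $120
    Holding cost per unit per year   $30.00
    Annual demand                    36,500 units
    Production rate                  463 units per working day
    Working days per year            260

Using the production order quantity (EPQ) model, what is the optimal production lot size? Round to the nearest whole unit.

Daily demand d = 36,500/260 = 140.385; p = 463; 1 − d/p = 0.69679
EPQ = √(2DS / (H(1 − d/p)))
    = √(2 × 36,500 × 120 / (30 × 0.69679)) ≈ 647.35

647 units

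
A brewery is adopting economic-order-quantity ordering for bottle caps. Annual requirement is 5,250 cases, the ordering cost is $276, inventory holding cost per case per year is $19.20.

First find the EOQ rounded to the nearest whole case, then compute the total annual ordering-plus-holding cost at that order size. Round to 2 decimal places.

Optimal lot size Q* = (2 × 5,250 × $276 / $19.2)^½ ≈ 388.51 → Q = 389 cases
Annual ordering cost = (D/Q)·S = (5,250/389) × 276 = $3,724.94
Annual holding cost  = (Q/2)·H = (389/2) × 19.2 = $3,734.40
Total = $3,724.94 + $3,734.40 = $7,459.34

$7,459.34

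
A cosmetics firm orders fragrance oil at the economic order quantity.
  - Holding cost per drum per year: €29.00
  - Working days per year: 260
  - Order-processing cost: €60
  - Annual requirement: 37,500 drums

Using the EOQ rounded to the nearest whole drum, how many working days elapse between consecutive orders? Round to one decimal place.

2.7 days

Optimal lot size Q* = (2 × 37,500 × €60 / €29)^½ ≈ 393.92 → Q = 394 drums
Days between orders = 260 / (D/Q) = 260 / 95.178 ≈ 2.732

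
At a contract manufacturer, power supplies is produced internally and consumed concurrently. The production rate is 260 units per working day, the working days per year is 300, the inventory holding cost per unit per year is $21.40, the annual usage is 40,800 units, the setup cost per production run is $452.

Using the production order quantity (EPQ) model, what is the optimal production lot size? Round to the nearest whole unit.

1,901 units

Daily demand d = 40,800/300 = 136.000; p = 260; 1 − d/p = 0.47692
EPQ = √(2DS / (H(1 − d/p)))
    = √(2 × 40,800 × 452 / (21.4 × 0.47692)) ≈ 1,901.00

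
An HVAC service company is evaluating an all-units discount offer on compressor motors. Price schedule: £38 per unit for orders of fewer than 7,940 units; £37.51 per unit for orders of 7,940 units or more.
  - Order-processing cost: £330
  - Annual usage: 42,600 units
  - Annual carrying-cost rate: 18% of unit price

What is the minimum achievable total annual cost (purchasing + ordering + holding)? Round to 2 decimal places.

£1,626,501.17

H₁ = 18%×£38 = £6.8400;  H₂ = 18%×£37.51 = £6.7518
EOQ₁ = √(2×42,600×330/6.8400) = 2,027.44  (< 7,940, feasible at tier 1)
EOQ₂ = √(2×42,600×330/6.7518) = 2,040.64  (< 7,940 → use Q = 7,940 at tier-2 price)
TC(tier 1 (EOQ₁), Q≈2,027.4) = £1,632,667.71
TC(tier 2, Q≈7,940.0) = £1,626,501.17
Minimum at tier 2: £1,626,501.17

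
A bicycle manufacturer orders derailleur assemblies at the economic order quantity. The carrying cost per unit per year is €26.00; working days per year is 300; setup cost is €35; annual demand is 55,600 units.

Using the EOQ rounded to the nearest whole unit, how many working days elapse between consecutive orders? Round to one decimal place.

2.1 days

EOQ = √(2DS/H) = √(2 × 55,600 × 35 / 26)
    = √(149,692.31) ≈ 386.90 → Q = 387 units
T = Q/D × 300 days = 387/55,600 × 300 = 2.088 days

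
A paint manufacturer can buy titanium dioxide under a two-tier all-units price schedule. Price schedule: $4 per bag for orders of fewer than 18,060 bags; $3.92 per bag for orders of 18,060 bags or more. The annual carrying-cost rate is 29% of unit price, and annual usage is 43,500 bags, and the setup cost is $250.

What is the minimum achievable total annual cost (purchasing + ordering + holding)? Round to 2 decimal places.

H₁ = 29%×$4 = $1.1600;  H₂ = 29%×$3.92 = $1.1368
EOQ₁ = √(2×43,500×250/1.1600) = 4,330.13  (< 18,060, feasible at tier 1)
EOQ₂ = √(2×43,500×250/1.1368) = 4,374.09  (< 18,060 → use Q = 18,060 at tier-2 price)
TC(tier 1 (EOQ₁), Q≈4,330.1) = $179,022.95
TC(tier 2, Q≈18,060.0) = $181,387.46
Minimum at tier 1 (EOQ₁): $179,022.95

$179,022.95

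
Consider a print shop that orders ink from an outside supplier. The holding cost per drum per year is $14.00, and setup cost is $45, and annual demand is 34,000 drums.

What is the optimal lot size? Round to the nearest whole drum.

468 drums

Optimal lot size Q* = (2 × 34,000 × $45 / $14)^½ ≈ 467.52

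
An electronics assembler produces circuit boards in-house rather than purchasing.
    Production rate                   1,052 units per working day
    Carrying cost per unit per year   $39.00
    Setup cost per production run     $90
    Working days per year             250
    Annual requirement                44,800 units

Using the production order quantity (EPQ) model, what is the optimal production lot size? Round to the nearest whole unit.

Daily demand d = 44,800/250 = 179.200; p = 1052; 1 − d/p = 0.82966
EPQ = √(2DS / (H(1 − d/p)))
    = √(2 × 44,800 × 90 / (39 × 0.82966)) ≈ 499.22

499 units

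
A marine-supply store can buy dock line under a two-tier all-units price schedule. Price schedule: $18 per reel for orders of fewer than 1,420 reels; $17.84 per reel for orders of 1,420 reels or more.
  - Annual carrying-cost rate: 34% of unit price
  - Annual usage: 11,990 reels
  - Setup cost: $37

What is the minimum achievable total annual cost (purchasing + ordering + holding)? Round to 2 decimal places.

H₁ = 34%×$18 = $6.1200;  H₂ = 34%×$17.84 = $6.0656
EOQ₁ = √(2×11,990×37/6.1200) = 380.76  (< 1,420, feasible at tier 1)
EOQ₂ = √(2×11,990×37/6.0656) = 382.46  (< 1,420 → use Q = 1,420 at tier-2 price)
TC(tier 1 (EOQ₁), Q≈380.8) = $218,150.24
TC(tier 2, Q≈1,420.0) = $218,520.59
Minimum at tier 1 (EOQ₁): $218,150.24

$218,150.24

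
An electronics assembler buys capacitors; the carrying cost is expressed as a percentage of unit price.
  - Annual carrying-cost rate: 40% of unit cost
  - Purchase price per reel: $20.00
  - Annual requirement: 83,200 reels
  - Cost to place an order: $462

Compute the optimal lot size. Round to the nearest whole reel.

Holding cost per reel per year: H = 40% × $20 = $8.0000
2DS/H = 2·83,200·462/8 = 9,609,600.00
EOQ = √9,609,600.00 ≈ 3,099.94

3,100 reels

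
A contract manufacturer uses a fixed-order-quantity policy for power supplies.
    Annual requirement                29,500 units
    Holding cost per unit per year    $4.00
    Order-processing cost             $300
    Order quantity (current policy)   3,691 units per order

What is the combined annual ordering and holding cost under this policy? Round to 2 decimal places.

Annual ordering cost = (D/Q)·S = (29,500/3,691) × 300 = $2,397.72
Annual holding cost  = (Q/2)·H = (3,691/2) × 4 = $7,382.00
Total = $2,397.72 + $7,382.00 = $9,779.72

$9,779.72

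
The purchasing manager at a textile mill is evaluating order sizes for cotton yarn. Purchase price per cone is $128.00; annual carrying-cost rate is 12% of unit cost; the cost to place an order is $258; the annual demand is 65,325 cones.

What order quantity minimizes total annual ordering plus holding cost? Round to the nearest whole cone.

1,481 cones

Holding cost per cone per year: H = 12% × $128 = $15.3600
Q* = √(2·D·S / H) = √(2·65,325·258 / 15.36) = √2,194,511.7 ≈ 1,481.39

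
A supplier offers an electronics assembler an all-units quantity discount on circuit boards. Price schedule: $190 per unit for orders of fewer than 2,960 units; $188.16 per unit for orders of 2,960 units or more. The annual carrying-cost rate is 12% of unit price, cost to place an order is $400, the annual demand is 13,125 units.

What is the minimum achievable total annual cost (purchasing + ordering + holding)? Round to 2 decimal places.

$2,504,790.86

H₁ = 12%×$190 = $22.8000;  H₂ = 12%×$188.16 = $22.5792
EOQ₁ = √(2×13,125×400/22.8000) = 678.62  (< 2,960, feasible at tier 1)
EOQ₂ = √(2×13,125×400/22.5792) = 681.93  (< 2,960 → use Q = 2,960 at tier-2 price)
TC(tier 1 (EOQ₁), Q≈678.6) = $2,509,222.56
TC(tier 2, Q≈2,960.0) = $2,504,790.86
Minimum at tier 2: $2,504,790.86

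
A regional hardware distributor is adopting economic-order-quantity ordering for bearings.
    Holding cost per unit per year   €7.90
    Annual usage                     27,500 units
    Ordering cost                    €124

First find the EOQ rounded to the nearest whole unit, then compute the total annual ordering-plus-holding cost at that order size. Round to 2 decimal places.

2DS/H = 2·27,500·124/7.9 = 863,291.14
EOQ = √863,291.14 ≈ 929.13 → Q = 929 units
Orders/yr = 27,500/929 = 29.602; ordering cost = 29.602 × €124 = €3,670.61
Average inventory = 929/2 = 464.5; holding cost = 464.5 × €7.9 = €3,669.55
Total = €3,670.61 + €3,669.55 = €7,340.16

€7,340.16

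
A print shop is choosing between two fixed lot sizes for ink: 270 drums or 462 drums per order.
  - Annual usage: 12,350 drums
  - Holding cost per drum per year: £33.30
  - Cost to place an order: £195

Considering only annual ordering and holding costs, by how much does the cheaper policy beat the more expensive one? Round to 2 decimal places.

£509.98

For each Q, cost = (D/Q)·S + (Q/2)·H.
TC(270) = (12,350/270)×195 + (270/2)×33.3 = £13,414.94
TC(462) = (12,350/462)×195 + (462/2)×33.3 = £12,904.96
Cheaper: Q = 462.  Difference = £509.98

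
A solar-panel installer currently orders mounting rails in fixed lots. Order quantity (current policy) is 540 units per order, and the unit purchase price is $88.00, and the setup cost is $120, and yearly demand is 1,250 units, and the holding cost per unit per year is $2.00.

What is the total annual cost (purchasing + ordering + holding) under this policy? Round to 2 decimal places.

$110,817.78

Orders/yr = 1,250/540 = 2.315; ordering cost = 2.315 × $120 = $277.78
Average inventory = 540/2 = 270; holding cost = 270 × $2 = $540.00
Purchase cost = D·C = 1,250 × 88 = $110,000.00
Total = $277.78 + $540.00 + $110,000.00 = $110,817.78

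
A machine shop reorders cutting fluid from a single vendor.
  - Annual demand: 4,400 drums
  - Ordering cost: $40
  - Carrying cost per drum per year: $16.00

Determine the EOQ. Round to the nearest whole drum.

148 drums

Q* = √(2·D·S / H) = √(2·4,400·40 / 16) = √22,000.0 ≈ 148.32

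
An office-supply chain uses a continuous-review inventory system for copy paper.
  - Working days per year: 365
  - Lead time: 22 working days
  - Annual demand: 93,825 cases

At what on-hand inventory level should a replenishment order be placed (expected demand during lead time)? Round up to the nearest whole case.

Daily demand d = 93,825 / 365 = 257.055 cases/day
Demand during lead time = 257.055 × 22 = 5,655.21
Reorder point = 5,655.21 → round up

5,656 cases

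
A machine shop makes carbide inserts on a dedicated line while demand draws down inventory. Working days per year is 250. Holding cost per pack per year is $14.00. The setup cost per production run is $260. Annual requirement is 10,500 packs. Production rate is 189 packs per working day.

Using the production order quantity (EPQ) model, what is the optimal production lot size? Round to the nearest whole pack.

Daily demand d = 10,500/250 = 42.000; p = 189; 1 − d/p = 0.77778
EPQ = √(2DS / (H(1 − d/p)))
    = √(2 × 10,500 × 260 / (14 × 0.77778)) ≈ 708.12

708 packs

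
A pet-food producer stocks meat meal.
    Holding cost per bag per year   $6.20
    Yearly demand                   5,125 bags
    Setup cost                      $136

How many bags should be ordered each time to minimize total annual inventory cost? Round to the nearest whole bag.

Optimal lot size Q* = (2 × 5,125 × $136 / $6.2)^½ ≈ 474.17

474 bags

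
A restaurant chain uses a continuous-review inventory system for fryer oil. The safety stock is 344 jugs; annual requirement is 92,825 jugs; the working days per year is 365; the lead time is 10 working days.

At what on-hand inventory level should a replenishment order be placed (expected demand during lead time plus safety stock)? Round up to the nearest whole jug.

2,888 jugs

Daily demand d = 92,825 / 365 = 254.315 jugs/day
Demand during lead time = 254.315 × 10 = 2,543.15
Reorder point = 2,543.15 + 344 = 2,887.15 → round up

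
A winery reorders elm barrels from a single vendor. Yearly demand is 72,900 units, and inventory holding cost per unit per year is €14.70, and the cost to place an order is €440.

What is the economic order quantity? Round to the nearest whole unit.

EOQ = √(2DS/H) = √(2 × 72,900 × 440 / 14.7)
    = √(4,364,081.63) ≈ 2,089.04

2,089 units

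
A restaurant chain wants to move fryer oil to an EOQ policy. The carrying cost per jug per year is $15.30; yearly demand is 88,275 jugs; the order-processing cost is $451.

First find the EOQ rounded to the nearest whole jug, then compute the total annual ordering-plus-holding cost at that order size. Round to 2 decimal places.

$34,903.41

2DS/H = 2·88,275·451/15.3 = 5,204,186.27
EOQ = √5,204,186.27 ≈ 2,281.27 → Q = 2,281 jugs
Ordering: D/Q × S = 88,275/2,281 × $451 = $17,453.76
Holding:  Q/2 × H = 2,281/2 × $15.3 = $17,449.65
Total = $17,453.76 + $17,449.65 = $34,903.41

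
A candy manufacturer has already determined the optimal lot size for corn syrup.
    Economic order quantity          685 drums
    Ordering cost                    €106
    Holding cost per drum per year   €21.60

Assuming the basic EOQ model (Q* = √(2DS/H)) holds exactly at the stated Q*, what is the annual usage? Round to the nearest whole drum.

47,808 drums per year

EOQ relation: Q² = 2DS/H, so rearrange for the unknown.
D = Q²H / (2S) = 685² × 21.6 / (2 × 106) = 47,807.83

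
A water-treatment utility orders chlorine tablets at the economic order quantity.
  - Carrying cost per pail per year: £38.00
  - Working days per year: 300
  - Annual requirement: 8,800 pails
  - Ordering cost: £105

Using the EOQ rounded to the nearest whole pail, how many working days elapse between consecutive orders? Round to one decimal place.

7.5 days

Q* = √(2·D·S / H) = √(2·8,800·105 / 38) = √48,631.6 ≈ 220.53 → Q = 221 pails
Days between orders = 300 / (D/Q) = 300 / 39.819 ≈ 7.534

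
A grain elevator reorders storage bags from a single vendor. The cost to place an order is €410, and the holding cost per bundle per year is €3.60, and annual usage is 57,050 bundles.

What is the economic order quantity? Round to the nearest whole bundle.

2DS/H = 2·57,050·410/3.6 = 12,994,722.22
EOQ = √12,994,722.22 ≈ 3,604.82

3,605 bundles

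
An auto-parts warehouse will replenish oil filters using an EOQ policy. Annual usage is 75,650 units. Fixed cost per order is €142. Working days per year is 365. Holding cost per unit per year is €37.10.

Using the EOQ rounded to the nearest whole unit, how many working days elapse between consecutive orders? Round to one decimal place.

3.7 days

EOQ = √(2DS/H) = √(2 × 75,650 × 142 / 37.1)
    = √(579,099.73) ≈ 760.99 → Q = 761 units
Cycle time = (working days × Q)/D = (365 × 761) / 75,650 = 3.672 days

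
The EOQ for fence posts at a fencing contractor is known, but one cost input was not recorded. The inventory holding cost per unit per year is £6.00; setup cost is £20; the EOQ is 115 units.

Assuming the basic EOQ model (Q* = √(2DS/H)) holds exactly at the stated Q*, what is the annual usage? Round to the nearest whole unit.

EOQ relation: Q² = 2DS/H, so rearrange for the unknown.
D = Q²H / (2S) = 115² × 6 / (2 × 20) = 1,983.75

1,984 units per year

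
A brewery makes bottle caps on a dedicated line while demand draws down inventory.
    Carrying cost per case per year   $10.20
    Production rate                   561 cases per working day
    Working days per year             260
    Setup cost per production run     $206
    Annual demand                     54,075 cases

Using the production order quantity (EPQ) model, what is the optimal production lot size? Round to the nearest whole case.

Daily demand d = 54,075/260 = 207.981; p = 561; 1 − d/p = 0.62927
EPQ = √(2DS / (H(1 − d/p)))
    = √(2 × 54,075 × 206 / (10.2 × 0.62927)) ≈ 1,863.07

1,863 cases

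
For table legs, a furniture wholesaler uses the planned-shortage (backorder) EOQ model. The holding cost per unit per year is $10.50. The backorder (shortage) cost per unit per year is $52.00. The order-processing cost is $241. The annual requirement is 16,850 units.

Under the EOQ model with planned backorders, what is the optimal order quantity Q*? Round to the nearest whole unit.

Q* = √(2DS/H) · √((H + b)/b)
   = √(2 × 16,850 × 241 / 10.5) · √((10.5 + 52) / 52)
   = 879.486 × 1.0963 ≈ 964.20

964 units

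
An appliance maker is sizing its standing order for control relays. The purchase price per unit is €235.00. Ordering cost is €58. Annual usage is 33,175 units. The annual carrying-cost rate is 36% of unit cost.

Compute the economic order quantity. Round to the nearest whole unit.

213 units

Carrying cost H = €235 × 36% = €84.6000/unit/yr
Optimal lot size Q* = (2 × 33,175 × €58 / €84.6)^½ ≈ 213.28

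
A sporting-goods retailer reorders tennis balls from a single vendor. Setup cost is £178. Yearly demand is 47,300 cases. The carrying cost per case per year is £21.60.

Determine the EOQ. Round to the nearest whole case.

883 cases

Optimal lot size Q* = (2 × 47,300 × £178 / £21.6)^½ ≈ 882.93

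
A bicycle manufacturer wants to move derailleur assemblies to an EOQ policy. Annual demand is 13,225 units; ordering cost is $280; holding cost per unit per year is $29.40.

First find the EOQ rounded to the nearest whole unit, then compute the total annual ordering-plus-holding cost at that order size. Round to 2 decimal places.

EOQ = √(2DS/H) = √(2 × 13,225 × 280 / 29.4)
    = √(251,904.76) ≈ 501.90 → Q = 502 units
Annual ordering cost = (D/Q)·S = (13,225/502) × 280 = $7,376.49
Annual holding cost  = (Q/2)·H = (502/2) × 29.4 = $7,379.40
Total = $7,376.49 + $7,379.40 = $14,755.89

$14,755.89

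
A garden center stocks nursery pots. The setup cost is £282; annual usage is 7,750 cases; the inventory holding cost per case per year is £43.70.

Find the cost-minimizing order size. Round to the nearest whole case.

316 cases

2DS/H = 2·7,750·282/43.7 = 100,022.88
EOQ = √100,022.88 ≈ 316.26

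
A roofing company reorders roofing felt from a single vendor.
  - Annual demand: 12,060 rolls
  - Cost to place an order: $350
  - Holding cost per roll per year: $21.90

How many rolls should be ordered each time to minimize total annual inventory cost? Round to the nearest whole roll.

2DS/H = 2·12,060·350/21.9 = 385,479.45
EOQ = √385,479.45 ≈ 620.87

621 rolls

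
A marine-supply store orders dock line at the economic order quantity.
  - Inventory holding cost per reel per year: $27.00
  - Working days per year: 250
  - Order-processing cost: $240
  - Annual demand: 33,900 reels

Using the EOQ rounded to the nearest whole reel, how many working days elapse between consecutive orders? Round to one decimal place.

Q* = √(2·D·S / H) = √(2·33,900·240 / 27) = √602,666.7 ≈ 776.32 → Q = 776 reels
Days between orders = 250 / (D/Q) = 250 / 43.686 ≈ 5.723

5.7 days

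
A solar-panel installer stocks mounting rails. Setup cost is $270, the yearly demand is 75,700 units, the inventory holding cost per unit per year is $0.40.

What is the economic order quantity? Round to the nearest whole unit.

2DS/H = 2·75,700·270/0.4 = 102,195,000.00
EOQ = √102,195,000.00 ≈ 10,109.15

10,109 units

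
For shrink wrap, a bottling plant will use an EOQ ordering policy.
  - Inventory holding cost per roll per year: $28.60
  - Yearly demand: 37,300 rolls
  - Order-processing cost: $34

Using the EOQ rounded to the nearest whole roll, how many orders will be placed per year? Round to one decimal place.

125.2 orders per year

Q* = √(2·D·S / H) = √(2·37,300·34 / 28.6) = √88,685.3 ≈ 297.80 → Q = 298
N = D/Q = 37,300/298 ≈ 125.168 orders/yr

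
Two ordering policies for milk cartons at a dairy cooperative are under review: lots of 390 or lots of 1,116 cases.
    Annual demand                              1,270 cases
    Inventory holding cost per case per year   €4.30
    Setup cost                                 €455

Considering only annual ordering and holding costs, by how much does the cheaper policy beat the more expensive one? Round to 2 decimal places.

€597.02

For each Q, cost = (D/Q)·S + (Q/2)·H.
TC(390) = (1,270/390)×455 + (390/2)×4.3 = €2,320.17
TC(1,116) = (1,270/1,116)×455 + (1,116/2)×4.3 = €2,917.19
Lots of 390 are cheaper by €597.02.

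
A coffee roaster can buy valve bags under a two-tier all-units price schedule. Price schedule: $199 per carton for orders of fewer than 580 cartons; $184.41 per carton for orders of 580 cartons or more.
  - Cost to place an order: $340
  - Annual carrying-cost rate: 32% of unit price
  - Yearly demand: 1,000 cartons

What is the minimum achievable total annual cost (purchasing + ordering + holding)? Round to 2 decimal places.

H₁ = 32%×$199 = $63.6800;  H₂ = 32%×$184.41 = $59.0112
EOQ₁ = √(2×1,000×340/63.6800) = 103.34  (< 580, feasible at tier 1)
EOQ₂ = √(2×1,000×340/59.0112) = 107.35  (< 580 → use Q = 580 at tier-2 price)
TC(tier 1 (EOQ₁), Q≈103.3) = $205,580.46
TC(tier 2, Q≈580.0) = $202,109.45
Minimum at tier 2: $202,109.45

$202,109.45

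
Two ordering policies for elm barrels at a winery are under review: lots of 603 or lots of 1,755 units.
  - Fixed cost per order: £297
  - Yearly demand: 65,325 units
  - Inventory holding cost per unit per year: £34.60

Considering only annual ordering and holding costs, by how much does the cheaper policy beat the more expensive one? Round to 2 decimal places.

Annual cost at Q: ordering D·S/Q plus holding Q·H/2.
TC(603) = (65,325/603)×297 + (603/2)×34.6 = £42,606.90
TC(1,755) = (65,325/1,755)×297 + (1,755/2)×34.6 = £41,416.50
Lots of 1,755 are cheaper by £1,190.40.

£1,190.40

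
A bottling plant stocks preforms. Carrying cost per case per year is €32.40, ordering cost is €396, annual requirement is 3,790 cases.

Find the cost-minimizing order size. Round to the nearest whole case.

EOQ = √(2DS/H) = √(2 × 3,790 × 396 / 32.4)
    = √(92,644.44) ≈ 304.38

304 cases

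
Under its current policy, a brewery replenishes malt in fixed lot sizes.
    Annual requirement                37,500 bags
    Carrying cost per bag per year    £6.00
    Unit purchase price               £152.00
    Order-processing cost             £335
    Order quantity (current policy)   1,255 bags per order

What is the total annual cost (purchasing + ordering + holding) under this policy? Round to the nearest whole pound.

Orders/yr = 37,500/1,255 = 29.880; ordering cost = 29.880 × £335 = £10,009.96
Average inventory = 1,255/2 = 627.5; holding cost = 627.5 × £6 = £3,765.00
Purchase cost = D·C = 37,500 × 152 = £5,700,000.00
Total = £10,009.96 + £3,765.00 + £5,700,000.00 = £5,713,774.96

£5,713,775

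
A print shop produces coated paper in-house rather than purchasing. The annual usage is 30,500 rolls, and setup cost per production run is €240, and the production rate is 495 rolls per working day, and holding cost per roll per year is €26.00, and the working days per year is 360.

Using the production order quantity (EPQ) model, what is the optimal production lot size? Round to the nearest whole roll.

824 rolls

d = 30,500/360 = 84.7222 rolls/day;  effective holding cost H(1 − d/p) = 26·(1 − 84.7222/495) = 21.54994
Q* = √(2DS / H_eff) = √(2·30,500·240 / 21.54994) ≈ 824.23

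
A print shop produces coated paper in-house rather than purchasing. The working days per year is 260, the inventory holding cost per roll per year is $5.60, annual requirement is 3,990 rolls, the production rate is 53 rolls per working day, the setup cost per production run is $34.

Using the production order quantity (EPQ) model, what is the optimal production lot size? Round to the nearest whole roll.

Daily demand d = 3,990/260 = 15.346; p = 53; 1 − d/p = 0.71045
EPQ = √(2DS / (H(1 − d/p)))
    = √(2 × 3,990 × 34 / (5.6 × 0.71045)) ≈ 261.14

261 rolls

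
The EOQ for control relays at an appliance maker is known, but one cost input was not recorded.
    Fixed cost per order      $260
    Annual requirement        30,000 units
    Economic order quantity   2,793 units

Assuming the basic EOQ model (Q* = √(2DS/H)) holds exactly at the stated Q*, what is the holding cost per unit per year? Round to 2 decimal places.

EOQ relation: Q² = 2DS/H, so rearrange for the unknown.
H = 2DS / Q² = 2 × 30,000 × 260 / 2,793² = 1.9998

$2.00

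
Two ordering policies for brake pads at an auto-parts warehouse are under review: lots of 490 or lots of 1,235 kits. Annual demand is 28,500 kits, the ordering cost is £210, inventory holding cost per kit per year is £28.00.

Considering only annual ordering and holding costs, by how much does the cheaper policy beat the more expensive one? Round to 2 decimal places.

£3,061.87

Annual cost at Q: ordering D·S/Q plus holding Q·H/2.
TC(490) = (28,500/490)×210 + (490/2)×28 = £19,074.29
TC(1,235) = (28,500/1,235)×210 + (1,235/2)×28 = £22,136.15
Lots of 490 are cheaper by £3,061.87.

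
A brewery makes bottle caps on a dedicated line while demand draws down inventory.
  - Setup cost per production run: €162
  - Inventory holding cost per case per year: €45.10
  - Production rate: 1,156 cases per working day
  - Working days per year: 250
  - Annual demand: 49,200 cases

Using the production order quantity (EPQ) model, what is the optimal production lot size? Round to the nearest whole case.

d = 49,200/250 = 196.8000 cases/day;  effective holding cost H(1 − d/p) = 45.1·(1 − 196.8000/1156) = 37.42208
Q* = √(2DS / H_eff) = √(2·49,200·162 / 37.42208) ≈ 652.67

653 cases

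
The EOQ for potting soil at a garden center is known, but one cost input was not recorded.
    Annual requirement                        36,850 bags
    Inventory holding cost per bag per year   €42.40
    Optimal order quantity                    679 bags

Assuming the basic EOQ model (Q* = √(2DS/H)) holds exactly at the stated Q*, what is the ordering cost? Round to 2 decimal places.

€265.24

EOQ relation: Q² = 2DS/H, so rearrange for the unknown.
S = Q²H / (2D) = 679² × 42.4 / (2 × 36,850) = 265.2393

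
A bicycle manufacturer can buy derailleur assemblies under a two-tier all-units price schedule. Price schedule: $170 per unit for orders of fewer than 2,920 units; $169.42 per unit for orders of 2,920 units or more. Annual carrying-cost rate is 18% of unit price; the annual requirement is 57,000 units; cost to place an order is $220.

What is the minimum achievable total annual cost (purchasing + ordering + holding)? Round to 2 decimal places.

$9,705,758.10

H₁ = 18%×$170 = $30.6000;  H₂ = 18%×$169.42 = $30.4956
EOQ₁ = √(2×57,000×220/30.6000) = 905.32  (< 2,920, feasible at tier 1)
EOQ₂ = √(2×57,000×220/30.4956) = 906.87  (< 2,920 → use Q = 2,920 at tier-2 price)
TC(tier 1 (EOQ₁), Q≈905.3) = $9,717,702.85
TC(tier 2, Q≈2,920.0) = $9,705,758.10
Minimum at tier 2: $9,705,758.10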